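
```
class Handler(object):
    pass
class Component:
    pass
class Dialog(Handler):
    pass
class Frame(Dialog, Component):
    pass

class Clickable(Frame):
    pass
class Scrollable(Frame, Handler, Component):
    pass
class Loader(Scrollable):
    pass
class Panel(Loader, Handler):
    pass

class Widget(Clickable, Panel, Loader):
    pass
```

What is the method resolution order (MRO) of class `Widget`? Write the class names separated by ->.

Widget -> Clickable -> Panel -> Loader -> Scrollable -> Frame -> Dialog -> Handler -> Component -> object

L[Widget] = Widget + merge(L[Clickable], L[Panel], L[Loader], [Clickable Panel Loader])
  take Clickable:  [Clickable Frame Dialog Handler Component object] + [Panel Loader Scrollable Frame Dialog Handler Component object] + [Loader Scrollable Frame Dialog Handler Component object] + [Clickable Panel Loader]
  take Panel:  [Frame Dialog Handler Component object] + [Panel Loader Scrollable Frame Dialog Handler Component object] + [Loader Scrollable Frame Dialog Handler Component object] + [Panel Loader]
  take Loader:  [Frame Dialog Handler Component object] + [Loader Scrollable Frame Dialog Handler Component object] + [Loader Scrollable Frame Dialog Handler Component object] + [Loader]
  take Scrollable:  [Frame Dialog Handler Component object] + [Scrollable Frame Dialog Handler Component object] + [Scrollable Frame Dialog Handler Component object]
  take Frame:  [Frame Dialog Handler Component object] + [Frame Dialog Handler Component object] + [Frame Dialog Handler Component object]
  take Dialog:  [Dialog Handler Component object] + [Dialog Handler Component object] + [Dialog Handler Component object]
  take Handler:  [Handler Component object] + [Handler Component object] + [Handler Component object]
  take Component:  [Component object] + [Component object] + [Component object]
  take object:  [object] + [object] + [object]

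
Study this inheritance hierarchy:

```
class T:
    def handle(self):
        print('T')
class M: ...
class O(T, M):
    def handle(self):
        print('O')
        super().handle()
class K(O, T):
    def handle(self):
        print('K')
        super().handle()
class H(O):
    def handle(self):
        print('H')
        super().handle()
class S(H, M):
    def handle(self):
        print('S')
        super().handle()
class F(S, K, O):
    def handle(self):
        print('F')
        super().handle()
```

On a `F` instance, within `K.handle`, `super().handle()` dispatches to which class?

O

L[F] = F + merge(L[S], L[K], L[O], [S K O])
  take S:  [S H O T M object] + [K O T M object] + [O T M object] + [S K O]
  take H:  [H O T M object] + [K O T M object] + [O T M object] + [K O]
  take K:  [O T M object] + [K O T M object] + [O T M object] + [K O]
  take O:  [O T M object] + [O T M object] + [O T M object] + [O]
  take T:  [T M object] + [T M object] + [T M object]
  take M:  [M object] + [M object] + [M object]
  take object:  [object] + [object] + [object]
MRO: F S H K O T M object
super() in K.handle on a F instance goes to the class after K in F's MRO: O.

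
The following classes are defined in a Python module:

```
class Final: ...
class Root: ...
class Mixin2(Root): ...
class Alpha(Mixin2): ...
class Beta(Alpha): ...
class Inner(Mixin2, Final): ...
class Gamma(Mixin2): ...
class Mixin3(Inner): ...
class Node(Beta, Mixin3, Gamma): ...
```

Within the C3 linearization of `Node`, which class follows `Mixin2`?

L[Node] = Node + merge(L[Beta], L[Mixin3], L[Gamma], [Beta Mixin3 Gamma])
  take Beta:  [Beta Alpha Mixin2 Root object] + [Mixin3 Inner Mixin2 Root Final object] + [Gamma Mixin2 Root object] + [Beta Mixin3 Gamma]
  take Alpha:  [Alpha Mixin2 Root object] + [Mixin3 Inner Mixin2 Root Final object] + [Gamma Mixin2 Root object] + [Mixin3 Gamma]
  take Mixin3:  [Mixin2 Root object] + [Mixin3 Inner Mixin2 Root Final object] + [Gamma Mixin2 Root object] + [Mixin3 Gamma]
  take Inner:  [Mixin2 Root object] + [Inner Mixin2 Root Final object] + [Gamma Mixin2 Root object] + [Gamma]
  take Gamma:  [Mixin2 Root object] + [Mixin2 Root Final object] + [Gamma Mixin2 Root object] + [Gamma]
  take Mixin2:  [Mixin2 Root object] + [Mixin2 Root Final object] + [Mixin2 Root object]
  take Root:  [Root object] + [Root Final object] + [Root object]
  take Final:  [object] + [Final object] + [object]
  take object:  [object] + [object] + [object]
MRO: Node Beta Alpha Mixin3 Inner Gamma Mixin2 Root Final object
Mixin2 is at position 6; next is Root.

Root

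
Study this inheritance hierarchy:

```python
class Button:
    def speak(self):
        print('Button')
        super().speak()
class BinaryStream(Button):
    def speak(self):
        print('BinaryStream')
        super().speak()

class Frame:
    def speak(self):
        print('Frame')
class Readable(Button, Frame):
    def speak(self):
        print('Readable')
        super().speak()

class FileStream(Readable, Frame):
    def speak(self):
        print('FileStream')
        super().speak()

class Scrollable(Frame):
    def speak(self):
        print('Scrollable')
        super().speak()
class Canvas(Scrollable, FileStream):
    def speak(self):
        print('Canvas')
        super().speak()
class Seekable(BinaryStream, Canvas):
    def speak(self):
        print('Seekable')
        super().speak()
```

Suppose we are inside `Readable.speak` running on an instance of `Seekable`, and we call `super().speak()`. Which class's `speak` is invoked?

L[Seekable] = Seekable + merge(L[BinaryStream], L[Canvas], [BinaryStream Canvas])
  take BinaryStream:  [BinaryStream Button object] + [Canvas Scrollable FileStream Readable Button Frame object] + [BinaryStream Canvas]
  take Canvas:  [Button object] + [Canvas Scrollable FileStream Readable Button Frame object] + [Canvas]
  take Scrollable:  [Button object] + [Scrollable FileStream Readable Button Frame object]
  take FileStream:  [Button object] + [FileStream Readable Button Frame object]
  take Readable:  [Button object] + [Readable Button Frame object]
  take Button:  [Button object] + [Button Frame object]
  take Frame:  [object] + [Frame object]
  take object:  [object] + [object]
MRO: Seekable BinaryStream Canvas Scrollable FileStream Readable Button Frame object
super() in Readable.speak on a Seekable instance goes to the class after Readable in Seekable's MRO: Button.

Button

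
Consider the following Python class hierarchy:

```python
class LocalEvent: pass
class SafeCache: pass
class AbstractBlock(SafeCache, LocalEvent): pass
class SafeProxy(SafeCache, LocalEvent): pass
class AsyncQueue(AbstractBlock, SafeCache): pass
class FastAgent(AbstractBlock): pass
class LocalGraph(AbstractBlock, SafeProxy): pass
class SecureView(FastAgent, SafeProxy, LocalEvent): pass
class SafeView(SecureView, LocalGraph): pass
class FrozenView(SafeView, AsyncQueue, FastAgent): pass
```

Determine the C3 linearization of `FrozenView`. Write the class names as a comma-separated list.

L[FrozenView] = FrozenView + merge(L[SafeView], L[AsyncQueue], L[FastAgent], [SafeView AsyncQueue FastAgent])
  take SafeView:  [SafeView SecureView FastAgent LocalGraph AbstractBlock SafeProxy SafeCache LocalEvent object] + [AsyncQueue AbstractBlock SafeCache LocalEvent object] + [FastAgent AbstractBlock SafeCache LocalEvent object] + [SafeView AsyncQueue FastAgent]
  take SecureView:  [SecureView FastAgent LocalGraph AbstractBlock SafeProxy SafeCache LocalEvent object] + [AsyncQueue AbstractBlock SafeCache LocalEvent object] + [FastAgent AbstractBlock SafeCache LocalEvent object] + [AsyncQueue FastAgent]
  take AsyncQueue:  [FastAgent LocalGraph AbstractBlock SafeProxy SafeCache LocalEvent object] + [AsyncQueue AbstractBlock SafeCache LocalEvent object] + [FastAgent AbstractBlock SafeCache LocalEvent object] + [AsyncQueue FastAgent]
  take FastAgent:  [FastAgent LocalGraph AbstractBlock SafeProxy SafeCache LocalEvent object] + [AbstractBlock SafeCache LocalEvent object] + [FastAgent AbstractBlock SafeCache LocalEvent object] + [FastAgent]
  take LocalGraph:  [LocalGraph AbstractBlock SafeProxy SafeCache LocalEvent object] + [AbstractBlock SafeCache LocalEvent object] + [AbstractBlock SafeCache LocalEvent object]
  take AbstractBlock:  [AbstractBlock SafeProxy SafeCache LocalEvent object] + [AbstractBlock SafeCache LocalEvent object] + [AbstractBlock SafeCache LocalEvent object]
  take SafeProxy:  [SafeProxy SafeCache LocalEvent object] + [SafeCache LocalEvent object] + [SafeCache LocalEvent object]
  take SafeCache:  [SafeCache LocalEvent object] + [SafeCache LocalEvent object] + [SafeCache LocalEvent object]
  take LocalEvent:  [LocalEvent object] + [LocalEvent object] + [LocalEvent object]
  take object:  [object] + [object] + [object]

FrozenView, SafeView, SecureView, AsyncQueue, FastAgent, LocalGraph, AbstractBlock, SafeProxy, SafeCache, LocalEvent, object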